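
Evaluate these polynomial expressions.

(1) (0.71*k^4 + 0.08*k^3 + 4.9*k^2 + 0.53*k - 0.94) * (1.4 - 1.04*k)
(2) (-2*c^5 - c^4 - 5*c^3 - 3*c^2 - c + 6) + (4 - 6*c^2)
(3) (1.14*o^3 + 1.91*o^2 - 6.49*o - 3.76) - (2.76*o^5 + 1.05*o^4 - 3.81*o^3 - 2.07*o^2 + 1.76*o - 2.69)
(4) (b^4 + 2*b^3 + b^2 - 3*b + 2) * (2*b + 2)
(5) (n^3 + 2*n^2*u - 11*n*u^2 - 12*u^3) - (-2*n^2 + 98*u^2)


(1) = -0.7384*k^5 + 0.9108*k^4 - 4.984*k^3 + 6.3088*k^2 + 1.7196*k - 1.316
(2) = -2*c^5 - c^4 - 5*c^3 - 9*c^2 - c + 10
(3) = -2.76*o^5 - 1.05*o^4 + 4.95*o^3 + 3.98*o^2 - 8.25*o - 1.07
(4) = 2*b^5 + 6*b^4 + 6*b^3 - 4*b^2 - 2*b + 4
(5) = n^3 + 2*n^2*u + 2*n^2 - 11*n*u^2 - 12*u^3 - 98*u^2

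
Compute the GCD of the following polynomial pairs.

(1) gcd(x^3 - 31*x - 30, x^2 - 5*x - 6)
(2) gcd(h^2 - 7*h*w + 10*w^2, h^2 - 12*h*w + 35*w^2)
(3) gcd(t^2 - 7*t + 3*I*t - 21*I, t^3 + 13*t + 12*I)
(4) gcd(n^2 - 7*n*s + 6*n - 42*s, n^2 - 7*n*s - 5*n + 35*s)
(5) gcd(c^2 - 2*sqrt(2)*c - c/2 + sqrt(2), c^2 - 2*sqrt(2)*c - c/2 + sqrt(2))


(1) = x^2 - 5*x - 6
(2) = gcd((h - 5*w)*(h - 2*w), (h - 7*w)*(h - 5*w)) = -h + 5*w
(3) = t + 3*I
(4) = gcd((n + 6)*(n - 7*s), (n - 5)*(n - 7*s)) = -n + 7*s
(5) = c^2 + c*(-2*sqrt(2) - 1/2) + sqrt(2)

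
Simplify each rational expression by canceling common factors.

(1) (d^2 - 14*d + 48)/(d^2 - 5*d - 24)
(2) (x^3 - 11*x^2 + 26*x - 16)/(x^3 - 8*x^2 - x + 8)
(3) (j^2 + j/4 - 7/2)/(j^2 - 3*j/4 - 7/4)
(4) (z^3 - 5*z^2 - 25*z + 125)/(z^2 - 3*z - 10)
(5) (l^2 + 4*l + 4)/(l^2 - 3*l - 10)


(1) = (d - 6)/(d + 3)
(2) = (x - 2)/(x + 1)
(3) = (j + 2)/(j + 1)
(4) = (z^2 - 25)/(z + 2)
(5) = (l + 2)/(l - 5)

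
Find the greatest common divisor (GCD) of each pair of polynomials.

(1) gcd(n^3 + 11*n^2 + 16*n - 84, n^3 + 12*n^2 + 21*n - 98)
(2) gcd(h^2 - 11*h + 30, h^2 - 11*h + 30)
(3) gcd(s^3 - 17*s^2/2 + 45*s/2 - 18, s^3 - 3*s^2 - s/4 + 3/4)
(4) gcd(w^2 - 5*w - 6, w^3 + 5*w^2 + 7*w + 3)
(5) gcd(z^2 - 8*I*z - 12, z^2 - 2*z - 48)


(1) = gcd((n - 2)*(n + 6)*(n + 7), (n - 2)*(n + 7)^2) = n^2 + 5*n - 14
(2) = gcd((h - 6)*(h - 5), (h - 6)*(h - 5)) = h^2 - 11*h + 30
(3) = s - 3
(4) = w + 1
(5) = gcd((z - 6*I)*(z - 2*I), (z - 8)*(z + 6)) = 1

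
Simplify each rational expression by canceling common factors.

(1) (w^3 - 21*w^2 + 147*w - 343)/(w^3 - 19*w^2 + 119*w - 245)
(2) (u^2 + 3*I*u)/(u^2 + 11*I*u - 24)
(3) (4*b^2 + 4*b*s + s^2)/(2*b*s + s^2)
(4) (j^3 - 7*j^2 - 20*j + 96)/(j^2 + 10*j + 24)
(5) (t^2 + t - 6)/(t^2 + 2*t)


(1) = (w - 7)/(w - 5)
(2) = u/(u + 8*I)
(3) = (2*b + s)/s
(4) = (j^2 - 11*j + 24)/(j + 6)
(5) = (t^2 + t - 6)/(t^2 + 2*t)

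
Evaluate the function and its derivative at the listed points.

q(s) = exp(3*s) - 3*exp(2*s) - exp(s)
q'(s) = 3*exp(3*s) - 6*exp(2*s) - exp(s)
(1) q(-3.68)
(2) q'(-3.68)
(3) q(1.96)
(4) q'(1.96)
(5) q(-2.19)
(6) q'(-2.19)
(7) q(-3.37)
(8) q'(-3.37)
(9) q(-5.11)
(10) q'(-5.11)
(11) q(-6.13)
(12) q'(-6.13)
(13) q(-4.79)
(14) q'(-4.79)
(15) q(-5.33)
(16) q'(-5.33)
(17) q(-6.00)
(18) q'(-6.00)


(1) = -0.03
(2) = -0.03
(3) = 199.51
(4) = 763.93
(5) = -0.15
(6) = -0.18
(7) = -0.04
(8) = -0.04
(9) = -0.01
(10) = -0.01
(11) = -0.00
(12) = -0.00
(13) = -0.01
(14) = -0.01
(15) = -0.00
(16) = -0.00
(17) = -0.00
(18) = -0.00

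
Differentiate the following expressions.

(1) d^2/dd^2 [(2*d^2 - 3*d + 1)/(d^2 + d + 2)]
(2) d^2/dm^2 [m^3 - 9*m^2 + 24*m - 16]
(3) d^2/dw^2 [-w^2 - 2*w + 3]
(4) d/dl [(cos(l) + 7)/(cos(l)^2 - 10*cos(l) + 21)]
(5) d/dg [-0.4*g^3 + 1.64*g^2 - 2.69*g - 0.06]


(1) = 2*(-5*d^3 - 9*d^2 + 21*d + 13)/(d^6 + 3*d^5 + 9*d^4 + 13*d^3 + 18*d^2 + 12*d + 8)
(2) = 6*m - 18
(3) = -2
(4) = (cos(l)^2 + 14*cos(l) - 91)*sin(l)/(cos(l)^2 - 10*cos(l) + 21)^2
(5) = -1.2*g^2 + 3.28*g - 2.69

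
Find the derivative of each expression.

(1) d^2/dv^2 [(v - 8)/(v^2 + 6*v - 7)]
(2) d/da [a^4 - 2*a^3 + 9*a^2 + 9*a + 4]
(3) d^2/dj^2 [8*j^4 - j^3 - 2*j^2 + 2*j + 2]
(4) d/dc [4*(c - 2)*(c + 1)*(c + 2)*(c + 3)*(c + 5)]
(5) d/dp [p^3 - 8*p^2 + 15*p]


(1) = 2*((2 - 3*v)*(v^2 + 6*v - 7) + 4*(v - 8)*(v + 3)^2)/(v^2 + 6*v - 7)^3
(2) = 4*a^3 - 6*a^2 + 18*a + 9
(3) = 96*j^2 - 6*j - 4
(4) = 20*c^4 + 144*c^3 + 228*c^2 - 168*c - 368
(5) = 3*p^2 - 16*p + 15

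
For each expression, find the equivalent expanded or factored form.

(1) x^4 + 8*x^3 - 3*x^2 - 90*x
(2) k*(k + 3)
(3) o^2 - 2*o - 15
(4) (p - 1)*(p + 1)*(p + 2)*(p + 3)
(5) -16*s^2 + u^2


(1) = x*(x - 3)*(x + 5)*(x + 6)
(2) = k^2 + 3*k
(3) = (o - 5)*(o + 3)
(4) = p^4 + 5*p^3 + 5*p^2 - 5*p - 6
(5) = (-4*s + u)*(4*s + u)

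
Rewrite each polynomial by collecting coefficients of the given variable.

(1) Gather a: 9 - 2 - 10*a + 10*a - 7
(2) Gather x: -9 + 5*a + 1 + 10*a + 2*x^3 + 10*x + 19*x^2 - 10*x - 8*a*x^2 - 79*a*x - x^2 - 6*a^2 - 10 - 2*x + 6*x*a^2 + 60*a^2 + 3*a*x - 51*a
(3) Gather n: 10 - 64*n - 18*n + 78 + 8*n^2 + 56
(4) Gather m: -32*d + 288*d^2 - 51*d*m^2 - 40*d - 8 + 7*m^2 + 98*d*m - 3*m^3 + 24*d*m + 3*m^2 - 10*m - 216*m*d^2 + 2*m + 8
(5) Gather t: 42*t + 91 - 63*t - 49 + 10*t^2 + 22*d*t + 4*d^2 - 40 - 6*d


(1) = 0
(2) = 54*a^2 - 36*a + 2*x^3 + x^2*(18 - 8*a) + x*(6*a^2 - 76*a - 2) - 18
(3) = 8*n^2 - 82*n + 144
(4) = 288*d^2 - 72*d - 3*m^3 + m^2*(10 - 51*d) + m*(-216*d^2 + 122*d - 8)
(5) = 4*d^2 - 6*d + 10*t^2 + t*(22*d - 21) + 2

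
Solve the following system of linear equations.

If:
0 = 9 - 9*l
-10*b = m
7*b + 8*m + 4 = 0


Then:
b = 4/73
l = 1
m = -40/73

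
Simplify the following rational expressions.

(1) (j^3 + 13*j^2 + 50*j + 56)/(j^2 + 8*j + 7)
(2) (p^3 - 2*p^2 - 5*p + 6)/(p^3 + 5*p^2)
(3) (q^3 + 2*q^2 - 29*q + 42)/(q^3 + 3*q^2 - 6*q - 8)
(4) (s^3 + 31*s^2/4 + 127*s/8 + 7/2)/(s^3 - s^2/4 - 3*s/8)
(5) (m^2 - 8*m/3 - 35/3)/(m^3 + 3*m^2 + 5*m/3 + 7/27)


(1) = (j^2 + 6*j + 8)/(j + 1)
(2) = (p^3 - 2*p^2 - 5*p + 6)/(p^3 + 5*p^2)
(3) = (q^2 + 4*q - 21)/(q^2 + 5*q + 4)
(4) = (8*s^3 + 62*s^2 + 127*s + 28)/(8*s^3 - 2*s^2 - 3*s)
(5) = (9*m - 45)/(9*m^2 + 6*m + 1)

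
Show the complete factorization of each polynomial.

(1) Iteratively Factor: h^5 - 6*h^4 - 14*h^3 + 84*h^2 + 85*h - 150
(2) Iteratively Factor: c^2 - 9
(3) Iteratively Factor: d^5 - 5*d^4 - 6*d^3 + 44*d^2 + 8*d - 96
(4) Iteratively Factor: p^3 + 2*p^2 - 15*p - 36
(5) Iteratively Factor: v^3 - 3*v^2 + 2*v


(1) = (h - 1)*(h^4 - 5*h^3 - 19*h^2 + 65*h + 150) = (h - 1)*(h + 2)*(h^3 - 7*h^2 - 5*h + 75) = (h - 5)*(h - 1)*(h + 2)*(h^2 - 2*h - 15) = (h - 5)^2*(h - 1)*(h + 2)*(h + 3)
(2) = (c - 3)*(c + 3)
(3) = (d - 4)*(d^4 - d^3 - 10*d^2 + 4*d + 24) = (d - 4)*(d - 3)*(d^3 + 2*d^2 - 4*d - 8) = (d - 4)*(d - 3)*(d - 2)*(d^2 + 4*d + 4) = (d - 4)*(d - 3)*(d - 2)*(d + 2)*(d + 2)
(4) = (p + 3)*(p^2 - p - 12) = (p - 4)*(p + 3)*(p + 3)
(5) = (v)*(v^2 - 3*v + 2) = v*(v - 2)*(v - 1)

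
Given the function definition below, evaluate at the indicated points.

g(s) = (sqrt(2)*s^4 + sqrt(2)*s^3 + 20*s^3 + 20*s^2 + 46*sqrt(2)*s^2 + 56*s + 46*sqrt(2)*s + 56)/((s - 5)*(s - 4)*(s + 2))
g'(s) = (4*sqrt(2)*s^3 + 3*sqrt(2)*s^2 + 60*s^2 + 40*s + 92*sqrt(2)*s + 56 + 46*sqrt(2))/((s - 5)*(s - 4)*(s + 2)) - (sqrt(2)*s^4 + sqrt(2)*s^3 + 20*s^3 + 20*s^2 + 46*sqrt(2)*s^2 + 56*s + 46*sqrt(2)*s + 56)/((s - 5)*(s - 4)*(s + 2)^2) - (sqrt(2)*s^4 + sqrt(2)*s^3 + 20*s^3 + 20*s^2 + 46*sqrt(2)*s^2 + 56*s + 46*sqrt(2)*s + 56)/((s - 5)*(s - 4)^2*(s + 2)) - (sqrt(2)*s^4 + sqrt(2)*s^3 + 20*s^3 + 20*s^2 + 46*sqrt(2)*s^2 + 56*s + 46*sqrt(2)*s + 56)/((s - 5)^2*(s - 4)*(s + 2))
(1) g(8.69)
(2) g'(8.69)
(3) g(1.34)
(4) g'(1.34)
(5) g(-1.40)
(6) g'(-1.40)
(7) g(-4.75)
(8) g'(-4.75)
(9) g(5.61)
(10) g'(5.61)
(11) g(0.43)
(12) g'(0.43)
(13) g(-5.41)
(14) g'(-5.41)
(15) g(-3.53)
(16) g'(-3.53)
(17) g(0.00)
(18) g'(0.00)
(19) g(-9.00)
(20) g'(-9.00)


(1) = 160.26
(2) = -37.66
(3) = 13.13
(4) = 19.29
(5) = -0.00
(6) = -0.32
(7) = 0.75
(8) = -0.23
(9) = 1149.83
(10) = -2202.19
(11) = 3.17
(12) = 5.49
(13) = 0.86
(14) = -0.13
(15) = 0.34
(16) = -0.42
(17) = 1.40
(18) = 2.96
(19) = 0.37
(20) = 0.37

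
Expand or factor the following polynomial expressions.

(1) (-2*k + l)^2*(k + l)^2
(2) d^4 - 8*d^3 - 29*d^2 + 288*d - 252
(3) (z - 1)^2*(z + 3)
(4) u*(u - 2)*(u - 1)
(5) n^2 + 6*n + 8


(1) = 4*k^4 + 4*k^3*l - 3*k^2*l^2 - 2*k*l^3 + l^4
(2) = (d - 7)*(d - 6)*(d - 1)*(d + 6)
(3) = z^3 + z^2 - 5*z + 3
(4) = u^3 - 3*u^2 + 2*u
(5) = (n + 2)*(n + 4)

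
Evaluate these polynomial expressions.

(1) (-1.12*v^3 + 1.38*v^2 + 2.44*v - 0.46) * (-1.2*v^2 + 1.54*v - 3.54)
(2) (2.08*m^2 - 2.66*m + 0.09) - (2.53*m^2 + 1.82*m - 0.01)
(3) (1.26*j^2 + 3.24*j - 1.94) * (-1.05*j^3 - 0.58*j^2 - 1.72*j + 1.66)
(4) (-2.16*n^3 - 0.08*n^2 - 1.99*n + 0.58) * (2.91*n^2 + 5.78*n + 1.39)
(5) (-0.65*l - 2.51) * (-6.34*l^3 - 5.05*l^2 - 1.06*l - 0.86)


(1) = 1.344*v^5 - 3.3808*v^4 + 3.162*v^3 - 0.5756*v^2 - 9.346*v + 1.6284
(2) = -0.45*m^2 - 4.48*m + 0.1
(3) = -1.323*j^5 - 4.1328*j^4 - 2.0094*j^3 - 2.356*j^2 + 8.7152*j - 3.2204
(4) = -6.2856*n^5 - 12.7176*n^4 - 9.2557*n^3 - 9.9256*n^2 + 0.5863*n + 0.8062
(5) = 4.121*l^4 + 19.1959*l^3 + 13.3645*l^2 + 3.2196*l + 2.1586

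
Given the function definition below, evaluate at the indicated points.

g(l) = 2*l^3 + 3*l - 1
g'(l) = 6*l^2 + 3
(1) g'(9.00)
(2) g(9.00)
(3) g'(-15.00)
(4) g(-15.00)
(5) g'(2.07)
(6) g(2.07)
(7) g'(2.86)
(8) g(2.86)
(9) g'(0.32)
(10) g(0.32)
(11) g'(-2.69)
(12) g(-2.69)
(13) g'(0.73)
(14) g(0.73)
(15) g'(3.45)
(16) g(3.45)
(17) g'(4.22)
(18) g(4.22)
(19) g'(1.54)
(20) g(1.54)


(1) = 489.00
(2) = 1484.00
(3) = 1353.00
(4) = -6796.00
(5) = 28.71
(6) = 22.95
(7) = 52.08
(8) = 54.37
(9) = 3.61
(10) = 0.03
(11) = 46.42
(12) = -48.00
(13) = 6.20
(14) = 1.97
(15) = 74.42
(16) = 91.48
(17) = 109.85
(18) = 161.96
(19) = 17.23
(20) = 10.92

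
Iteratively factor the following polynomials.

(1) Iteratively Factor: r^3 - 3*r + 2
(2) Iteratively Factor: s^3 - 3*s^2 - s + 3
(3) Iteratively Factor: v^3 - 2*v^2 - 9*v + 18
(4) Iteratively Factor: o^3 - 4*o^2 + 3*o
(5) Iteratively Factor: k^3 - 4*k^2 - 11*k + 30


(1) = (r + 2)*(r^2 - 2*r + 1) = (r - 1)*(r + 2)*(r - 1)
(2) = (s + 1)*(s^2 - 4*s + 3) = (s - 1)*(s + 1)*(s - 3)
(3) = (v + 3)*(v^2 - 5*v + 6) = (v - 2)*(v + 3)*(v - 3)
(4) = (o - 3)*(o^2 - o) = o*(o - 3)*(o - 1)
(5) = (k - 5)*(k^2 + k - 6) = (k - 5)*(k + 3)*(k - 2)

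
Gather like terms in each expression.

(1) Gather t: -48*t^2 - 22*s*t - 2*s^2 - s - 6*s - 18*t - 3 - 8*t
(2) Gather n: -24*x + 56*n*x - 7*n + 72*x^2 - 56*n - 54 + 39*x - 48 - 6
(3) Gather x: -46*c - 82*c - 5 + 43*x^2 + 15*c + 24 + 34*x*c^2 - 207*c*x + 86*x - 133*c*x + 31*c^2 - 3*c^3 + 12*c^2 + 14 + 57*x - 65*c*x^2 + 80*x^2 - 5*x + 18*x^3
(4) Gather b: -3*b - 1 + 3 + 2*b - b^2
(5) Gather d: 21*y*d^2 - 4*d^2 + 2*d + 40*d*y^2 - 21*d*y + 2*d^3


(1) = -2*s^2 - 7*s - 48*t^2 + t*(-22*s - 26) - 3
(2) = n*(56*x - 63) + 72*x^2 + 15*x - 108
(3) = -3*c^3 + 43*c^2 - 113*c + 18*x^3 + x^2*(123 - 65*c) + x*(34*c^2 - 340*c + 138) + 33
(4) = -b^2 - b + 2
(5) = 2*d^3 + d^2*(21*y - 4) + d*(40*y^2 - 21*y + 2)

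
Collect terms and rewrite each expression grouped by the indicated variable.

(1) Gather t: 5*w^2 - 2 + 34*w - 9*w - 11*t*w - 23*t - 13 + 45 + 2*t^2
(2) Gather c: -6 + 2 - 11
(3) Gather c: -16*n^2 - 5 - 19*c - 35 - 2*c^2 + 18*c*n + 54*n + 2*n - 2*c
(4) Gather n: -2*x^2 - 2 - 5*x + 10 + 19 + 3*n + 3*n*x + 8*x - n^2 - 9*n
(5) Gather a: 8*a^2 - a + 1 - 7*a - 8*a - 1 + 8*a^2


(1) = 2*t^2 + t*(-11*w - 23) + 5*w^2 + 25*w + 30
(2) = -15
(3) = -2*c^2 + c*(18*n - 21) - 16*n^2 + 56*n - 40
(4) = -n^2 + n*(3*x - 6) - 2*x^2 + 3*x + 27
(5) = 16*a^2 - 16*a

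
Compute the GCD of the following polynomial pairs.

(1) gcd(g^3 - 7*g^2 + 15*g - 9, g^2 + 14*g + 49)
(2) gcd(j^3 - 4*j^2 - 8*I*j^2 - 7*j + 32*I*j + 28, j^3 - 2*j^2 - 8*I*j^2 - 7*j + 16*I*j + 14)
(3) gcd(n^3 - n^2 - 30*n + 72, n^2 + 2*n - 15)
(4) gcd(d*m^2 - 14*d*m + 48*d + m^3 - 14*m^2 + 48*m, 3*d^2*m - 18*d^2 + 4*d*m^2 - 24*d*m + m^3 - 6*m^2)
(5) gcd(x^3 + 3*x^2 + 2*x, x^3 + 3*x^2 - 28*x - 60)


(1) = 1
(2) = gcd((j - 4)*(j - 7*I)*(j - I), (j - 2)*(j - 7*I)*(j - I)) = j^2 - 8*I*j - 7
(3) = n - 3
(4) = gcd((d + m)*(m - 8)*(m - 6), (d + m)*(3*d + m)*(m - 6)) = d*m - 6*d + m^2 - 6*m
(5) = gcd(x*(x + 1)*(x + 2), (x - 5)*(x + 2)*(x + 6)) = x + 2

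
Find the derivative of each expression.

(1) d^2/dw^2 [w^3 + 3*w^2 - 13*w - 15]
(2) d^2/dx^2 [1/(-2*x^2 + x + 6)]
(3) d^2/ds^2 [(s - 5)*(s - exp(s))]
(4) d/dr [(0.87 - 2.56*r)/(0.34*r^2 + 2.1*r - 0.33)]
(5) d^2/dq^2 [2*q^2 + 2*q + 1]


(1) = 6*w + 6
(2) = 2*(-4*x^2 + 2*x + (4*x - 1)^2 + 12)/(-2*x^2 + x + 6)^3
(3) = -s*exp(s) + 3*exp(s) + 2
(4) = (0.8704*r^2 - 0.5916*r - 0.9822)/(0.1156*r^4 + 1.428*r^3 + 4.1856*r^2 - 1.386*r + 0.1089)
(5) = 4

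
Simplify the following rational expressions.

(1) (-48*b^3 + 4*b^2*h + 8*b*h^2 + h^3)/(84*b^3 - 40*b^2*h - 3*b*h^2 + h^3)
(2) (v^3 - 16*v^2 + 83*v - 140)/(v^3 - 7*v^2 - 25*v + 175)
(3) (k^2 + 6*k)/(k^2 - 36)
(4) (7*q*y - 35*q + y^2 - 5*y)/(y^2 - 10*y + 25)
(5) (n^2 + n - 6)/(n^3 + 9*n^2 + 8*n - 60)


(1) = (-4*b - h)/(7*b - h)
(2) = (v - 4)/(v + 5)
(3) = k/(k - 6)
(4) = (7*q + y)/(y - 5)
(5) = (n + 3)/(n^2 + 11*n + 30)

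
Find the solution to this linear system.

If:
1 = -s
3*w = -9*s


Then:
s = -1
w = 3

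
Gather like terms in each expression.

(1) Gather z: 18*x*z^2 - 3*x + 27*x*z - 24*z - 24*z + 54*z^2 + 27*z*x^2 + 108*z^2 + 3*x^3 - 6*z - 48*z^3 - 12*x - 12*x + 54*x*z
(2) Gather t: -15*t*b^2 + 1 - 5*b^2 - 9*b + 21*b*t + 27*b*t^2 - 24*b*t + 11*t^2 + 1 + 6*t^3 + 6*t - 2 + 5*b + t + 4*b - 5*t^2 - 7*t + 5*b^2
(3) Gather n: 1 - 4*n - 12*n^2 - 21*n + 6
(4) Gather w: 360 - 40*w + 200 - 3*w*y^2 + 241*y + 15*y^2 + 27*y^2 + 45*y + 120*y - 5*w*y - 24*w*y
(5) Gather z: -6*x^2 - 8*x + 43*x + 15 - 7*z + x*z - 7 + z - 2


(1) = 3*x^3 - 27*x - 48*z^3 + z^2*(18*x + 162) + z*(27*x^2 + 81*x - 54)
(2) = 6*t^3 + t^2*(27*b + 6) + t*(-15*b^2 - 3*b)
(3) = -12*n^2 - 25*n + 7
(4) = w*(-3*y^2 - 29*y - 40) + 42*y^2 + 406*y + 560
(5) = -6*x^2 + 35*x + z*(x - 6) + 6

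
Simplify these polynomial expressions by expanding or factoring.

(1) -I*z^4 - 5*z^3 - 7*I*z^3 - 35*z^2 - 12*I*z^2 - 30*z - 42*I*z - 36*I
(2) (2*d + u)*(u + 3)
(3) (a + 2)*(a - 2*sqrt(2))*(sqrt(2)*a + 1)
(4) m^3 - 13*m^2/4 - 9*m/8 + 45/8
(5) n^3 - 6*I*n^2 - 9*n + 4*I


(1) = (z + 6)*(z - 6*I)*(z + I)*(-I*z - I)
(2) = 2*d*u + 6*d + u^2 + 3*u
(3) = sqrt(2)*a^3 - 3*a^2 + 2*sqrt(2)*a^2 - 6*a - 2*sqrt(2)*a - 4*sqrt(2)
(4) = (m - 3)*(m - 3/2)*(m + 5/4)
(5) = (n - 4*I)*(n - I)^2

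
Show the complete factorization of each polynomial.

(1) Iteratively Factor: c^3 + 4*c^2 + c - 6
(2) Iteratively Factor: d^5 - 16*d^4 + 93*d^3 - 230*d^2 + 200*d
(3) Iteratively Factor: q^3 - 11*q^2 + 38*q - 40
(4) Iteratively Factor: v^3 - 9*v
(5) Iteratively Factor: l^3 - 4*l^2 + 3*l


(1) = (c + 2)*(c^2 + 2*c - 3) = (c + 2)*(c + 3)*(c - 1)
(2) = (d)*(d^4 - 16*d^3 + 93*d^2 - 230*d + 200) = d*(d - 5)*(d^3 - 11*d^2 + 38*d - 40) = d*(d - 5)^2*(d^2 - 6*d + 8) = d*(d - 5)^2*(d - 4)*(d - 2)
(3) = (q - 5)*(q^2 - 6*q + 8) = (q - 5)*(q - 4)*(q - 2)
(4) = (v)*(v^2 - 9) = v*(v + 3)*(v - 3)
(5) = (l)*(l^2 - 4*l + 3) = l*(l - 3)*(l - 1)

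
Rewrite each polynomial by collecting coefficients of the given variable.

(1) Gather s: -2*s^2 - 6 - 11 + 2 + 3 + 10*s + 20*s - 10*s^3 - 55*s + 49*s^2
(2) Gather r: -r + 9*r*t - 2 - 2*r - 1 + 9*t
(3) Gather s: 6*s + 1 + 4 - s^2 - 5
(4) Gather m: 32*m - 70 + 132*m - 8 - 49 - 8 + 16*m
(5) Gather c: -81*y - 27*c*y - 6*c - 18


(1) = -10*s^3 + 47*s^2 - 25*s - 12
(2) = r*(9*t - 3) + 9*t - 3
(3) = -s^2 + 6*s
(4) = 180*m - 135
(5) = c*(-27*y - 6) - 81*y - 18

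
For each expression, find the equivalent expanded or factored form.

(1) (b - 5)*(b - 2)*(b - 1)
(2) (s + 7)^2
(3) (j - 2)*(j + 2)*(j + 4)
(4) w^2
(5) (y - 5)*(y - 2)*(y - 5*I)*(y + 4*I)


(1) = b^3 - 8*b^2 + 17*b - 10
(2) = s^2 + 14*s + 49
(3) = j^3 + 4*j^2 - 4*j - 16
(4) = w^2
(5) = y^4 - 7*y^3 - I*y^3 + 30*y^2 + 7*I*y^2 - 140*y - 10*I*y + 200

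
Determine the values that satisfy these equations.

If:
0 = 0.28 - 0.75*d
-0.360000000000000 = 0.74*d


Then:
No Solution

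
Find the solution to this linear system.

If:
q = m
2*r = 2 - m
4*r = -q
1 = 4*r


Then:
No Solution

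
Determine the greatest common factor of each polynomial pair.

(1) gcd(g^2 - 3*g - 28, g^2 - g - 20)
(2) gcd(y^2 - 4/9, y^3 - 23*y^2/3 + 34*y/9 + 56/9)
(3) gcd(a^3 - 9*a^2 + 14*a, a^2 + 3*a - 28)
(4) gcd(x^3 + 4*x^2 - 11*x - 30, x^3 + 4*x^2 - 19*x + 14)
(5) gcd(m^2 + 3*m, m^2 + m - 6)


(1) = gcd((g - 7)*(g + 4), (g - 5)*(g + 4)) = g + 4
(2) = gcd((y - 2/3)*(y + 2/3), (y - 7)*(y - 4/3)*(y + 2/3)) = y + 2/3
(3) = gcd(a*(a - 7)*(a - 2), (a - 4)*(a + 7)) = 1
(4) = gcd((x - 3)*(x + 2)*(x + 5), (x - 2)*(x - 1)*(x + 7)) = 1
(5) = gcd(m*(m + 3), (m - 2)*(m + 3)) = m + 3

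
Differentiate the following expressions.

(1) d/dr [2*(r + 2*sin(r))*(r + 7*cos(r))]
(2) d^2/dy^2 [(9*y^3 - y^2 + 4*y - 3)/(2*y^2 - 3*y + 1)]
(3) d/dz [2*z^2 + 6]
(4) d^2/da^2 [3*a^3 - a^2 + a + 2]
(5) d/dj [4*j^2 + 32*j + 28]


(1) = -2*(r + 2*sin(r))*(7*sin(r) - 1) + 2*(r + 7*cos(r))*(2*cos(r) + 1)
(2) = 2*(73*y^3 - 111*y^2 + 57*y - 10)/(8*y^6 - 36*y^5 + 66*y^4 - 63*y^3 + 33*y^2 - 9*y + 1)
(3) = 4*z
(4) = 18*a - 2
(5) = 8*j + 32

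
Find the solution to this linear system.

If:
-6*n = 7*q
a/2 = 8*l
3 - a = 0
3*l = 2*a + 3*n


Then:
a = 3
l = 3/16
n = -29/16
q = 87/56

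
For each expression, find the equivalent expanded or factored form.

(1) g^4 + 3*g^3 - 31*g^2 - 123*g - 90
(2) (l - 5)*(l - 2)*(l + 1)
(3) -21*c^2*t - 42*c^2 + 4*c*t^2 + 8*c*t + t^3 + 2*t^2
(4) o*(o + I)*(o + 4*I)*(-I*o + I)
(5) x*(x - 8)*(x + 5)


(1) = (g - 6)*(g + 1)*(g + 3)*(g + 5)
(2) = l^3 - 6*l^2 + 3*l + 10
(3) = (-3*c + t)*(7*c + t)*(t + 2)
(4) = -I*o^4 + 5*o^3 + I*o^3 - 5*o^2 + 4*I*o^2 - 4*I*o
(5) = x^3 - 3*x^2 - 40*x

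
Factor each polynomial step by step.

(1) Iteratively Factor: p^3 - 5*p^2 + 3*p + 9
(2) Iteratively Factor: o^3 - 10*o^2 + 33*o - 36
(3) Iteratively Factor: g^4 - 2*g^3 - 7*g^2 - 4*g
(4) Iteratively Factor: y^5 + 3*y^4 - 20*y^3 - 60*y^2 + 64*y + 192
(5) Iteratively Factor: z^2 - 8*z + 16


(1) = (p + 1)*(p^2 - 6*p + 9) = (p - 3)*(p + 1)*(p - 3)
(2) = (o - 3)*(o^2 - 7*o + 12) = (o - 3)^2*(o - 4)
(3) = (g + 1)*(g^3 - 3*g^2 - 4*g) = (g - 4)*(g + 1)*(g^2 + g) = (g - 4)*(g + 1)^2*(g)
(4) = (y - 4)*(y^4 + 7*y^3 + 8*y^2 - 28*y - 48) = (y - 4)*(y + 3)*(y^3 + 4*y^2 - 4*y - 16) = (y - 4)*(y + 3)*(y + 4)*(y^2 - 4) = (y - 4)*(y + 2)*(y + 3)*(y + 4)*(y - 2)
(5) = (z - 4)*(z - 4)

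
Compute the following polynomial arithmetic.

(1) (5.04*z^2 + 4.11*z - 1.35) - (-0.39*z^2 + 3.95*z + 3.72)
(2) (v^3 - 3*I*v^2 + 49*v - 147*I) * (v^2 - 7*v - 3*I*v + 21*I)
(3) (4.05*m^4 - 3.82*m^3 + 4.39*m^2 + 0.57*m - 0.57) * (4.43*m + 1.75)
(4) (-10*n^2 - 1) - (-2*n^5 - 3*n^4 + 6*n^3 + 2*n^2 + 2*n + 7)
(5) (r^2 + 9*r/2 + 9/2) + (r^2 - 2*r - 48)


(1) = 5.43*z^2 + 0.16*z - 5.07
(2) = v^5 - 7*v^4 - 6*I*v^4 + 40*v^3 + 42*I*v^3 - 280*v^2 - 294*I*v^2 - 441*v + 2058*I*v + 3087
(3) = 17.9415*m^5 - 9.8351*m^4 + 12.7627*m^3 + 10.2076*m^2 - 1.5276*m - 0.9975
(4) = 2*n^5 + 3*n^4 - 6*n^3 - 12*n^2 - 2*n - 8
(5) = 2*r^2 + 5*r/2 - 87/2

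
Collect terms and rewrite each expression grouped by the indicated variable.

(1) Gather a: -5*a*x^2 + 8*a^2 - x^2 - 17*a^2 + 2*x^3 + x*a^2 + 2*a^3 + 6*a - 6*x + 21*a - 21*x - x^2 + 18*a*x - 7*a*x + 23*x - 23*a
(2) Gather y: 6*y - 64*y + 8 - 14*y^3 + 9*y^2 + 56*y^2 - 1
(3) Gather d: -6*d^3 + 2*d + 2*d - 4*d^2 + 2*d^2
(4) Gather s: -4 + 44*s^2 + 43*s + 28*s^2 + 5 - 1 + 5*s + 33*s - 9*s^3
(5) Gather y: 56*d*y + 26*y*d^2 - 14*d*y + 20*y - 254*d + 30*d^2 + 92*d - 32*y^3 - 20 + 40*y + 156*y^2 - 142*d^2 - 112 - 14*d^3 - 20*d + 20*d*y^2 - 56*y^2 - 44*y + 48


(1) = 2*a^3 + a^2*(x - 9) + a*(-5*x^2 + 11*x + 4) + 2*x^3 - 2*x^2 - 4*x
(2) = -14*y^3 + 65*y^2 - 58*y + 7
(3) = -6*d^3 - 2*d^2 + 4*d
(4) = -9*s^3 + 72*s^2 + 81*s
(5) = -14*d^3 - 112*d^2 - 182*d - 32*y^3 + y^2*(20*d + 100) + y*(26*d^2 + 42*d + 16) - 84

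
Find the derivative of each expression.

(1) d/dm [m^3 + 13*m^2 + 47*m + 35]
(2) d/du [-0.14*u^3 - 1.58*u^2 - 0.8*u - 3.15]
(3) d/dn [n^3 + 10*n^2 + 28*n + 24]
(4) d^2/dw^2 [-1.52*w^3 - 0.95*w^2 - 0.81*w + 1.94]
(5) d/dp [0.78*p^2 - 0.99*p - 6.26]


(1) = 3*m^2 + 26*m + 47
(2) = -0.42*u^2 - 3.16*u - 0.8
(3) = 3*n^2 + 20*n + 28
(4) = -9.12*w - 1.9
(5) = 1.56*p - 0.99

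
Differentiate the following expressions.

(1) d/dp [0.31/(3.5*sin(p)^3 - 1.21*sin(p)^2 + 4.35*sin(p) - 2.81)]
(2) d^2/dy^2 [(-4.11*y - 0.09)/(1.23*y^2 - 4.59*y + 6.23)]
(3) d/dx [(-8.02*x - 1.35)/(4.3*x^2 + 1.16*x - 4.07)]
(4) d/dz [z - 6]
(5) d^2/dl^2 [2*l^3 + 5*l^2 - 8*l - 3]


(1) = (-3.255*sin(p)^2 + 0.7502*sin(p) - 1.3485)*cos(p)/(3.5*sin(p)^3 - 1.21*sin(p)^2 + 4.35*sin(p) - 2.81)^2
(2) = (-(2.46*y - 4.59)*(4.11*y + 0.09)*(4.92*y - 9.18) + (30.3318*y - 37.5084)*(1.23*y^2 - 4.59*y + 6.23))/(1.23*y^2 - 4.59*y + 6.23)^3
(3) = (34.486*x^2 + 11.61*x + 34.2074)/(18.49*x^4 + 9.976*x^3 - 33.6564*x^2 - 9.4424*x + 16.5649)
(4) = 1
(5) = 12*l + 10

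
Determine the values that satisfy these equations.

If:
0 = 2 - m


Then:
m = 2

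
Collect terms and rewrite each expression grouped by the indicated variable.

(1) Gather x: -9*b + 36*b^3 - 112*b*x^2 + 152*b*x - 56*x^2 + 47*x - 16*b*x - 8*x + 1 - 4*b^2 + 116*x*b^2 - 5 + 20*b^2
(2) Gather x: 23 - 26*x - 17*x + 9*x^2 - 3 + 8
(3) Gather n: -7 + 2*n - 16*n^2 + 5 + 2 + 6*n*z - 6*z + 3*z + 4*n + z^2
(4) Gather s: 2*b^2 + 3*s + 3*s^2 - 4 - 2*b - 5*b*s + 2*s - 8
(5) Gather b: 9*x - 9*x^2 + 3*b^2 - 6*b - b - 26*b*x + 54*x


(1) = 36*b^3 + 16*b^2 - 9*b + x^2*(-112*b - 56) + x*(116*b^2 + 136*b + 39) - 4
(2) = 9*x^2 - 43*x + 28
(3) = -16*n^2 + n*(6*z + 6) + z^2 - 3*z
(4) = 2*b^2 - 2*b + 3*s^2 + s*(5 - 5*b) - 12
(5) = 3*b^2 + b*(-26*x - 7) - 9*x^2 + 63*x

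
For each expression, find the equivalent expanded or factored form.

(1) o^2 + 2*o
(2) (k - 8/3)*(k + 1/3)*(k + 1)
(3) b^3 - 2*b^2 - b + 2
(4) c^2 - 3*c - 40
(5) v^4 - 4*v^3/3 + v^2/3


(1) = o*(o + 2)
(2) = k^3 - 4*k^2/3 - 29*k/9 - 8/9
(3) = (b - 2)*(b - 1)*(b + 1)
(4) = (c - 8)*(c + 5)
(5) = v^2*(v - 1)*(v - 1/3)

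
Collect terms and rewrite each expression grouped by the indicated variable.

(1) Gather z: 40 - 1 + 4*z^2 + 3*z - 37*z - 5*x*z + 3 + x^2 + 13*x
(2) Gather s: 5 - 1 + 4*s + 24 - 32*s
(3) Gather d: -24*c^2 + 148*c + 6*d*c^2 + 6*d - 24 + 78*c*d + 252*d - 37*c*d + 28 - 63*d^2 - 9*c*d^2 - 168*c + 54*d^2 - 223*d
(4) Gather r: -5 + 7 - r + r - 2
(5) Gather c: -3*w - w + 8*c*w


(1) = x^2 + 13*x + 4*z^2 + z*(-5*x - 34) + 42
(2) = 28 - 28*s
(3) = -24*c^2 - 20*c + d^2*(-9*c - 9) + d*(6*c^2 + 41*c + 35) + 4
(4) = 0
(5) = 8*c*w - 4*w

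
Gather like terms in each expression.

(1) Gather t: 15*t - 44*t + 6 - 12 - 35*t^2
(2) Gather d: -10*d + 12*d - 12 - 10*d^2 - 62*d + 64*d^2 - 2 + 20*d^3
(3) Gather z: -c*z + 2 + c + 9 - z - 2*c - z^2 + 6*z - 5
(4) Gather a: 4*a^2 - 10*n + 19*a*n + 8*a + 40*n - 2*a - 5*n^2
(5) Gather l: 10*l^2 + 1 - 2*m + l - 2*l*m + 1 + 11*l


(1) = -35*t^2 - 29*t - 6
(2) = 20*d^3 + 54*d^2 - 60*d - 14
(3) = -c - z^2 + z*(5 - c) + 6
(4) = 4*a^2 + a*(19*n + 6) - 5*n^2 + 30*n
(5) = 10*l^2 + l*(12 - 2*m) - 2*m + 2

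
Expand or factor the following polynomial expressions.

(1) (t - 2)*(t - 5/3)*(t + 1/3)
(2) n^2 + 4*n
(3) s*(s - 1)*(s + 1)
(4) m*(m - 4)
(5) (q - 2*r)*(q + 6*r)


(1) = t^3 - 10*t^2/3 + 19*t/9 + 10/9
(2) = n*(n + 4)
(3) = s^3 - s
(4) = m^2 - 4*m
(5) = q^2 + 4*q*r - 12*r^2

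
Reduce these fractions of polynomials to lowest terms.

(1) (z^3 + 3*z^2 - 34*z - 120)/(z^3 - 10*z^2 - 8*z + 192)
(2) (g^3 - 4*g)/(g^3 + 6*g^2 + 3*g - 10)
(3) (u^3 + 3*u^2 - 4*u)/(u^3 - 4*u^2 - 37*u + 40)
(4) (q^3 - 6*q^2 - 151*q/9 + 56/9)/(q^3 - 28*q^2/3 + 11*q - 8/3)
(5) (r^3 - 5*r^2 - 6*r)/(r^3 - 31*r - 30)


(1) = (z + 5)/(z - 8)
(2) = (g^2 - 2*g)/(g^2 + 4*g - 5)
(3) = (u^2 + 4*u)/(u^2 - 3*u - 40)
(4) = (3*q + 7)/(3*q - 3)
(5) = r/(r + 5)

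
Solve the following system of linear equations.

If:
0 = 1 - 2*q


Then:
q = 1/2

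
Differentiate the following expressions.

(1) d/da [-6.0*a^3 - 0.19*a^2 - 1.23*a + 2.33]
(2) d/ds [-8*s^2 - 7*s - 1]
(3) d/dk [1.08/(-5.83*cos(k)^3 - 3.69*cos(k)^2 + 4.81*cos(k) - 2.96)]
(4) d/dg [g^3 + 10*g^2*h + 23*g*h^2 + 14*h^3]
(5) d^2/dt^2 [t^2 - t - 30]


(1) = -18.0*a^2 - 0.38*a - 1.23
(2) = -16*s - 7
(3) = (-18.8892*cos(k)^2 - 7.9704*cos(k) + 5.1948)*sin(k)/(5.83*cos(k)^3 + 3.69*cos(k)^2 - 4.81*cos(k) + 2.96)^2
(4) = 3*g^2 + 20*g*h + 23*h^2
(5) = 2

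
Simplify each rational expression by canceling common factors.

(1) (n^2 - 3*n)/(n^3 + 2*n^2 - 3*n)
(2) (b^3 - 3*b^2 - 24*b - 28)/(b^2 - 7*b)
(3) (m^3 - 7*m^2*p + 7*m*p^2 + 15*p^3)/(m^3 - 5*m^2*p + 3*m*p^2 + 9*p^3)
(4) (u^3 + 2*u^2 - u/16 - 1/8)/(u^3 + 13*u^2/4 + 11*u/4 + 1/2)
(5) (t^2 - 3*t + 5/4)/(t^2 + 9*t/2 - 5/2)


(1) = (n - 3)/(n^2 + 2*n - 3)
(2) = (b^2 + 4*b + 4)/b
(3) = (-m + 5*p)/(-m + 3*p)
(4) = (4*u - 1)/(4*u + 4)
(5) = (2*t - 5)/(2*t + 10)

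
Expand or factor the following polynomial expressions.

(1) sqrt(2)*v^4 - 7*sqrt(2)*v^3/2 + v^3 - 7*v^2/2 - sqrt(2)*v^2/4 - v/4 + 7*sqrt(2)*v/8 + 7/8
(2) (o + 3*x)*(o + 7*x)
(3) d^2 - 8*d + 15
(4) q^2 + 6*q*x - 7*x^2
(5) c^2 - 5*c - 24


(1) = (v - 7/2)*(v - 1/2)*(v + 1/2)*(sqrt(2)*v + 1)
(2) = o^2 + 10*o*x + 21*x^2
(3) = (d - 5)*(d - 3)
(4) = (q - x)*(q + 7*x)
(5) = (c - 8)*(c + 3)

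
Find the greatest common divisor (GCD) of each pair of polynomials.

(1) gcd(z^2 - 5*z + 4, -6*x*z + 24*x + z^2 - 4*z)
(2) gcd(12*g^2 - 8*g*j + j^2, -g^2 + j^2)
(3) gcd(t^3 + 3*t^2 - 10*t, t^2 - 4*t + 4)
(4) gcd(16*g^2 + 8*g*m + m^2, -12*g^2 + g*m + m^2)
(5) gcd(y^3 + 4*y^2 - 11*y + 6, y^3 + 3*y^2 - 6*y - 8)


(1) = z - 4
(2) = gcd((-6*g + j)*(-2*g + j), (-g + j)*(g + j)) = 1
(3) = t - 2
(4) = gcd((4*g + m)^2, (-3*g + m)*(4*g + m)) = 4*g + m
(5) = 1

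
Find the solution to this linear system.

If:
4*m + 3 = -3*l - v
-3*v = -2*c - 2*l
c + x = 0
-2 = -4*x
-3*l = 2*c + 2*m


Then:
c = -1/2
l = 2
m = -5/2
v = 1
x = 1/2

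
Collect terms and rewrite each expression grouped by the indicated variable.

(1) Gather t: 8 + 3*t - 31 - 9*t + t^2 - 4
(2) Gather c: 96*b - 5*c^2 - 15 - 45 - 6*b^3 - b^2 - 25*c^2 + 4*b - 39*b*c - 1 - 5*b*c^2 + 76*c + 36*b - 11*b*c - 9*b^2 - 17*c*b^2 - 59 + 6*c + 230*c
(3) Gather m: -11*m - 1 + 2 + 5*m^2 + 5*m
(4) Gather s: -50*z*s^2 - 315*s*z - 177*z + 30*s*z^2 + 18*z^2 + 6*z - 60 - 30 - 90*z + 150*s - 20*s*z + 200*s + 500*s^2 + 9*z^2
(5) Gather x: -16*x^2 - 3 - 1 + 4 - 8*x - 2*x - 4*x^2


(1) = t^2 - 6*t - 27
(2) = -6*b^3 - 10*b^2 + 136*b + c^2*(-5*b - 30) + c*(-17*b^2 - 50*b + 312) - 120
(3) = 5*m^2 - 6*m + 1
(4) = s^2*(500 - 50*z) + s*(30*z^2 - 335*z + 350) + 27*z^2 - 261*z - 90
(5) = -20*x^2 - 10*x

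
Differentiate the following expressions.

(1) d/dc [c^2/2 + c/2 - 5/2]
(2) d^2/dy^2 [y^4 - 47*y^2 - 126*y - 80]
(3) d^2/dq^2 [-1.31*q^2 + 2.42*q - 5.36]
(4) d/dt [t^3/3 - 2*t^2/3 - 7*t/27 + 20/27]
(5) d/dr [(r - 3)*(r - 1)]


(1) = c + 1/2
(2) = 12*y^2 - 94
(3) = -2.62000000000000
(4) = t^2 - 4*t/3 - 7/27
(5) = 2*r - 4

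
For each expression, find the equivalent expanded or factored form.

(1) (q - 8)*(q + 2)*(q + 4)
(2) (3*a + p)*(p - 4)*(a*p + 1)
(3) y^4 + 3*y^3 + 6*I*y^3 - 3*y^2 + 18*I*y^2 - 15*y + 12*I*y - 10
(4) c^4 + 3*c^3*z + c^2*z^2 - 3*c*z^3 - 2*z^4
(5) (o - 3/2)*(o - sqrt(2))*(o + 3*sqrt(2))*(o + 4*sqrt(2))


(1) = q^3 - 2*q^2 - 40*q - 64
(2) = 3*a^2*p^2 - 12*a^2*p + a*p^3 - 4*a*p^2 + 3*a*p - 12*a + p^2 - 4*p
(3) = (y + 1)*(y + 2)*(y + I)*(y + 5*I)
(4) = (c - z)*(c + z)^2*(c + 2*z)
(5) = o^4 - 3*o^3/2 + 6*sqrt(2)*o^3 - 9*sqrt(2)*o^2 + 10*o^2 - 24*sqrt(2)*o - 15*o + 36*sqrt(2)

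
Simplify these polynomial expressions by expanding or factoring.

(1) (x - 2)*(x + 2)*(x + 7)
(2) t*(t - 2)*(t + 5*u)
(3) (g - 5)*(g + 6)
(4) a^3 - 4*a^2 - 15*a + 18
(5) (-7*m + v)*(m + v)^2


(1) = x^3 + 7*x^2 - 4*x - 28
(2) = t^3 + 5*t^2*u - 2*t^2 - 10*t*u
(3) = g^2 + g - 30
(4) = (a - 6)*(a - 1)*(a + 3)
(5) = -7*m^3 - 13*m^2*v - 5*m*v^2 + v^3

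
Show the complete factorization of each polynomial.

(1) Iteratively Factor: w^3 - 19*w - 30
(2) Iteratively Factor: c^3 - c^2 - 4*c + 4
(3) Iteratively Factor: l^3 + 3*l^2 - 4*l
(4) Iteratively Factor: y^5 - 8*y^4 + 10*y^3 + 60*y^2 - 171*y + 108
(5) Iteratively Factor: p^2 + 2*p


(1) = (w + 2)*(w^2 - 2*w - 15) = (w - 5)*(w + 2)*(w + 3)
(2) = (c - 2)*(c^2 + c - 2) = (c - 2)*(c + 2)*(c - 1)
(3) = (l - 1)*(l^2 + 4*l) = (l - 1)*(l + 4)*(l)
(4) = (y - 3)*(y^4 - 5*y^3 - 5*y^2 + 45*y - 36) = (y - 3)*(y + 3)*(y^3 - 8*y^2 + 19*y - 12) = (y - 3)^2*(y + 3)*(y^2 - 5*y + 4) = (y - 4)*(y - 3)^2*(y + 3)*(y - 1)
(5) = (p + 2)*(p)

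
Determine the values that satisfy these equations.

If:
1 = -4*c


Then:
c = -1/4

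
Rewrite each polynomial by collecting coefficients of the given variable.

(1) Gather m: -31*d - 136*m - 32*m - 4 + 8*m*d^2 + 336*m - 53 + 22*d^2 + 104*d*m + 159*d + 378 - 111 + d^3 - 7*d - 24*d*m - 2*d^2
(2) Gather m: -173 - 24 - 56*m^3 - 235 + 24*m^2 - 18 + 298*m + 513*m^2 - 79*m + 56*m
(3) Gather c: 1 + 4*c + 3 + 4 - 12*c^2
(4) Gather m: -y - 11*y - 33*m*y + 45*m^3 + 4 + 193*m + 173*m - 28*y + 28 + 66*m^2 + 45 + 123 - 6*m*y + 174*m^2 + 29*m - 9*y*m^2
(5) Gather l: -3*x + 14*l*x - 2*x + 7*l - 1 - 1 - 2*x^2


(1) = d^3 + 20*d^2 + 121*d + m*(8*d^2 + 80*d + 168) + 210
(2) = -56*m^3 + 537*m^2 + 275*m - 450
(3) = -12*c^2 + 4*c + 8
(4) = 45*m^3 + m^2*(240 - 9*y) + m*(395 - 39*y) - 40*y + 200
(5) = l*(14*x + 7) - 2*x^2 - 5*x - 2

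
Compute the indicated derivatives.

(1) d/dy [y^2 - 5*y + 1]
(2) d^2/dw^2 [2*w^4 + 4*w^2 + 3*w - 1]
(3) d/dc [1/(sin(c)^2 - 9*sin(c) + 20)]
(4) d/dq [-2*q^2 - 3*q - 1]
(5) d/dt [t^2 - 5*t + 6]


(1) = 2*y - 5
(2) = 24*w^2 + 8
(3) = (9 - 2*sin(c))*cos(c)/(sin(c)^2 - 9*sin(c) + 20)^2
(4) = -4*q - 3
(5) = 2*t - 5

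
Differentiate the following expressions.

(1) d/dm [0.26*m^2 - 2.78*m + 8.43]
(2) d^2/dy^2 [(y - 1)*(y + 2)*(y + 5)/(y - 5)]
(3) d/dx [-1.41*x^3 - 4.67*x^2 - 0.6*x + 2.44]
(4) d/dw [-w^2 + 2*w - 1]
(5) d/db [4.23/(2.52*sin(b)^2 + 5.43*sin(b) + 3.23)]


(1) = 0.52*m - 2.78
(2) = 2*(y^3 - 15*y^2 + 75*y + 155)/(y^3 - 15*y^2 + 75*y - 125)
(3) = -4.23*x^2 - 9.34*x - 0.6
(4) = 2 - 2*w
(5) = -(21.3192*sin(b) + 22.9689)*cos(b)/(2.52*sin(b)^2 + 5.43*sin(b) + 3.23)^2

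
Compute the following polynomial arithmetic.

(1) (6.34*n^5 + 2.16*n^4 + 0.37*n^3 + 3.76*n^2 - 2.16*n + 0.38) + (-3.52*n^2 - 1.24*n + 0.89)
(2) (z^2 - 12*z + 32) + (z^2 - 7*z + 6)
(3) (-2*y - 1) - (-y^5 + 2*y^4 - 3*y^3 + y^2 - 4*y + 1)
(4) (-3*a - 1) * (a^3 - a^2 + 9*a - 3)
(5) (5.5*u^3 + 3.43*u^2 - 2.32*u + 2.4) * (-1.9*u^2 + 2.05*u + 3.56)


(1) = 6.34*n^5 + 2.16*n^4 + 0.37*n^3 + 0.24*n^2 - 3.4*n + 1.27
(2) = 2*z^2 - 19*z + 38
(3) = y^5 - 2*y^4 + 3*y^3 - y^2 + 2*y - 2
(4) = -3*a^4 + 2*a^3 - 26*a^2 + 3
(5) = -10.45*u^5 + 4.758*u^4 + 31.0195*u^3 + 2.8948*u^2 - 3.3392*u + 8.544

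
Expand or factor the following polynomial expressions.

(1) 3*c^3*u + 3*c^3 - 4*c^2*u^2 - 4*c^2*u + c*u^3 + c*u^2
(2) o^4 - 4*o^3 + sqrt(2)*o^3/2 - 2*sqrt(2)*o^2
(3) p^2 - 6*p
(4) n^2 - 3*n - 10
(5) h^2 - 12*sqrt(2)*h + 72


(1) = (-3*c + u)*(-c + u)*(c*u + c)
(2) = o^2*(o - 4)*(o + sqrt(2)/2)
(3) = p*(p - 6)
(4) = (n - 5)*(n + 2)
(5) = (h - 6*sqrt(2))^2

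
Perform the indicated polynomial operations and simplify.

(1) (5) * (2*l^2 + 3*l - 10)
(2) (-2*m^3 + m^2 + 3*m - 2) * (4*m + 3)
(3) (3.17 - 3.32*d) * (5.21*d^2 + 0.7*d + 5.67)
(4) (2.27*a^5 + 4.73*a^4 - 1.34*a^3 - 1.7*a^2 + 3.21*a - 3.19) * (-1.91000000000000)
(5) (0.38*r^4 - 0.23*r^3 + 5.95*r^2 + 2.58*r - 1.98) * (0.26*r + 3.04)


(1) = 10*l^2 + 15*l - 50
(2) = -8*m^4 - 2*m^3 + 15*m^2 + m - 6
(3) = -17.2972*d^3 + 14.1917*d^2 - 16.6054*d + 17.9739
(4) = -4.3357*a^5 - 9.0343*a^4 + 2.5594*a^3 + 3.247*a^2 - 6.1311*a + 6.0929
(5) = 0.0988*r^5 + 1.0954*r^4 + 0.8478*r^3 + 18.7588*r^2 + 7.3284*r - 6.0192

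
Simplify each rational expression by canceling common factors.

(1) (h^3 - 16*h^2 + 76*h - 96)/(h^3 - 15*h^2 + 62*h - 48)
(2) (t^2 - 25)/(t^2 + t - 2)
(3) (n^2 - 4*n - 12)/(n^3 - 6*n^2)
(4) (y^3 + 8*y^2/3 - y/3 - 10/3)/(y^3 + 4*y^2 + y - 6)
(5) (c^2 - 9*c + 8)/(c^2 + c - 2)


(1) = (h - 2)/(h - 1)
(2) = (t^2 - 25)/(t^2 + t - 2)
(3) = (n + 2)/n^2
(4) = (3*y + 5)/(3*y + 9)
(5) = (c - 8)/(c + 2)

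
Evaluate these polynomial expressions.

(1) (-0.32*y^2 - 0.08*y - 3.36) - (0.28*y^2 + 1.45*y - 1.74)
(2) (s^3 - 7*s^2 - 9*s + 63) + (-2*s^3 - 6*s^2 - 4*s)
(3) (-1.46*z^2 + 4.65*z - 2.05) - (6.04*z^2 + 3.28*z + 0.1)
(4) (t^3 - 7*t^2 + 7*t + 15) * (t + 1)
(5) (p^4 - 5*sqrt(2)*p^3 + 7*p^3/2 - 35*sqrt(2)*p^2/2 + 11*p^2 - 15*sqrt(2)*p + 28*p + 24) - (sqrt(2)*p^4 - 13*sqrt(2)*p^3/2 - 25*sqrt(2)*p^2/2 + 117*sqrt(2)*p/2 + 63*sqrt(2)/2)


(1) = -0.6*y^2 - 1.53*y - 1.62
(2) = -s^3 - 13*s^2 - 13*s + 63
(3) = -7.5*z^2 + 1.37*z - 2.15
(4) = t^4 - 6*t^3 + 22*t + 15
(5) = -sqrt(2)*p^4 + p^4 + 3*sqrt(2)*p^3/2 + 7*p^3/2 - 5*sqrt(2)*p^2 + 11*p^2 - 147*sqrt(2)*p/2 + 28*p - 63*sqrt(2)/2 + 24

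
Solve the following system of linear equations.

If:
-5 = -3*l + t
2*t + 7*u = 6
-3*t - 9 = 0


Then:
l = 2/3
t = -3
u = 12/7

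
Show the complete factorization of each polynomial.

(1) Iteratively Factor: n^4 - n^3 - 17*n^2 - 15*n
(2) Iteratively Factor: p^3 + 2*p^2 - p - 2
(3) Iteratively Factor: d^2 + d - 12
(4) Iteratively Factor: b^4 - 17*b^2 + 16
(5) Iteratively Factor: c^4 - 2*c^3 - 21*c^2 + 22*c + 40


(1) = (n + 3)*(n^3 - 4*n^2 - 5*n) = n*(n + 3)*(n^2 - 4*n - 5) = n*(n + 1)*(n + 3)*(n - 5)
(2) = (p + 2)*(p^2 - 1) = (p - 1)*(p + 2)*(p + 1)
(3) = (d + 4)*(d - 3)
(4) = (b - 1)*(b^3 + b^2 - 16*b - 16) = (b - 4)*(b - 1)*(b^2 + 5*b + 4) = (b - 4)*(b - 1)*(b + 1)*(b + 4)
(5) = (c + 1)*(c^3 - 3*c^2 - 18*c + 40) = (c + 1)*(c + 4)*(c^2 - 7*c + 10) = (c - 5)*(c + 1)*(c + 4)*(c - 2)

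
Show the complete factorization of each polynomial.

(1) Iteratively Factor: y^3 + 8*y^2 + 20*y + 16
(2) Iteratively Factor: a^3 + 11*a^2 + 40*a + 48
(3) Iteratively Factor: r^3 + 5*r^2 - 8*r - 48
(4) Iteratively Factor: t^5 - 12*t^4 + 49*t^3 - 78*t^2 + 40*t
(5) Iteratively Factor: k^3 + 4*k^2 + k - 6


(1) = (y + 4)*(y^2 + 4*y + 4) = (y + 2)*(y + 4)*(y + 2)
(2) = (a + 3)*(a^2 + 8*a + 16) = (a + 3)*(a + 4)*(a + 4)
(3) = (r - 3)*(r^2 + 8*r + 16) = (r - 3)*(r + 4)*(r + 4)
(4) = (t - 1)*(t^4 - 11*t^3 + 38*t^2 - 40*t) = t*(t - 1)*(t^3 - 11*t^2 + 38*t - 40) = t*(t - 5)*(t - 1)*(t^2 - 6*t + 8) = t*(t - 5)*(t - 2)*(t - 1)*(t - 4)
(5) = (k + 2)*(k^2 + 2*k - 3) = (k - 1)*(k + 2)*(k + 3)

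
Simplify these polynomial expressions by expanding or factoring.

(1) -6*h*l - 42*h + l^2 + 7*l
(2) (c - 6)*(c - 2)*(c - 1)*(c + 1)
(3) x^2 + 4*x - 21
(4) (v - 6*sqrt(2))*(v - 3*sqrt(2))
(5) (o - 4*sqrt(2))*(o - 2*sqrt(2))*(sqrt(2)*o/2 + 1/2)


(1) = (-6*h + l)*(l + 7)
(2) = c^4 - 8*c^3 + 11*c^2 + 8*c - 12
(3) = (x - 3)*(x + 7)
(4) = v^2 - 9*sqrt(2)*v + 36
(5) = sqrt(2)*o^3/2 - 11*o^2/2 + 5*sqrt(2)*o + 8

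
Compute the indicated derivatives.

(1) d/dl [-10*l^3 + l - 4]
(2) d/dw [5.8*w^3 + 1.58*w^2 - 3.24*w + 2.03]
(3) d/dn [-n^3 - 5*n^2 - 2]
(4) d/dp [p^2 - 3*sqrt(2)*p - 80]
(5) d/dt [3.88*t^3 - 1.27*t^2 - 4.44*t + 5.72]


(1) = 1 - 30*l^2
(2) = 17.4*w^2 + 3.16*w - 3.24
(3) = n*(-3*n - 10)
(4) = 2*p - 3*sqrt(2)
(5) = 11.64*t^2 - 2.54*t - 4.44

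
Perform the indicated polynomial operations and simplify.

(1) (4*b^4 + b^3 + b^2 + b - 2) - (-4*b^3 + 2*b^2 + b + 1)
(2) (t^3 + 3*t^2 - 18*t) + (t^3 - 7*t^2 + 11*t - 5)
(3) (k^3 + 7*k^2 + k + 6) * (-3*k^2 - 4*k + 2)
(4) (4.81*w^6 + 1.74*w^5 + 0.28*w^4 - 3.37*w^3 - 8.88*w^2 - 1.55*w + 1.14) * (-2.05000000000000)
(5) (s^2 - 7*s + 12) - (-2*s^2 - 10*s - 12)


(1) = 4*b^4 + 5*b^3 - b^2 - 3
(2) = 2*t^3 - 4*t^2 - 7*t - 5
(3) = -3*k^5 - 25*k^4 - 29*k^3 - 8*k^2 - 22*k + 12
(4) = -9.8605*w^6 - 3.567*w^5 - 0.574*w^4 + 6.9085*w^3 + 18.204*w^2 + 3.1775*w - 2.337
(5) = 3*s^2 + 3*s + 24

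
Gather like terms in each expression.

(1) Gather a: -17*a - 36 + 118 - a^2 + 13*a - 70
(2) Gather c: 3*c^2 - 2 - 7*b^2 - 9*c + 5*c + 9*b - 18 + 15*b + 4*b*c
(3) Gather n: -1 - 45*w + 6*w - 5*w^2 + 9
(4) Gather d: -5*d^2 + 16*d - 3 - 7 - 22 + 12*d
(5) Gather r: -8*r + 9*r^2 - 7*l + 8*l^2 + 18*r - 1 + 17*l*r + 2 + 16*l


(1) = -a^2 - 4*a + 12
(2) = -7*b^2 + 24*b + 3*c^2 + c*(4*b - 4) - 20
(3) = -5*w^2 - 39*w + 8
(4) = -5*d^2 + 28*d - 32
(5) = 8*l^2 + 9*l + 9*r^2 + r*(17*l + 10) + 1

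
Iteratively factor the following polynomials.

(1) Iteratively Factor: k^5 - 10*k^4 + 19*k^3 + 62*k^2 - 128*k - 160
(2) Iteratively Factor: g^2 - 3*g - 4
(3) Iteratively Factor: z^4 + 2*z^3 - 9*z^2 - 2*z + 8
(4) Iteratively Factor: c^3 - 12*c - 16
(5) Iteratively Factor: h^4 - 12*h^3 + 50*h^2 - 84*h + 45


(1) = (k + 1)*(k^4 - 11*k^3 + 30*k^2 + 32*k - 160) = (k - 4)*(k + 1)*(k^3 - 7*k^2 + 2*k + 40) = (k - 4)^2*(k + 1)*(k^2 - 3*k - 10) = (k - 5)*(k - 4)^2*(k + 1)*(k + 2)
(2) = (g - 4)*(g + 1)
(3) = (z + 1)*(z^3 + z^2 - 10*z + 8) = (z - 1)*(z + 1)*(z^2 + 2*z - 8) = (z - 1)*(z + 1)*(z + 4)*(z - 2)
(4) = (c + 2)*(c^2 - 2*c - 8) = (c - 4)*(c + 2)*(c + 2)
(5) = (h - 5)*(h^3 - 7*h^2 + 15*h - 9) = (h - 5)*(h - 1)*(h^2 - 6*h + 9) = (h - 5)*(h - 3)*(h - 1)*(h - 3)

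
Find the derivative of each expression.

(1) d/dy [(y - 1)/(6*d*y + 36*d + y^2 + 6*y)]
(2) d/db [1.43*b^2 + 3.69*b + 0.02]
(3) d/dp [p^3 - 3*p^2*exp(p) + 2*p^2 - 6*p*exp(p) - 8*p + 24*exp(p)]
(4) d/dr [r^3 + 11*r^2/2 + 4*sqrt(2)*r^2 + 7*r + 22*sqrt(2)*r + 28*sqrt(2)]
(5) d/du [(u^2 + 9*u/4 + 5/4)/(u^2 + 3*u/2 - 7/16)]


(1) = (6*d*y + 36*d + y^2 + 6*y - 2*(y - 1)*(3*d + y + 3))/(6*d*y + 36*d + y^2 + 6*y)^2
(2) = 2.86*b + 3.69
(3) = -3*p^2*exp(p) + 3*p^2 - 12*p*exp(p) + 4*p + 18*exp(p) - 8
(4) = 3*r^2 + 11*r + 8*sqrt(2)*r + 7 + 22*sqrt(2)
(5) = 12*(-16*u^2 - 72*u - 61)/(256*u^4 + 768*u^3 + 352*u^2 - 336*u + 49)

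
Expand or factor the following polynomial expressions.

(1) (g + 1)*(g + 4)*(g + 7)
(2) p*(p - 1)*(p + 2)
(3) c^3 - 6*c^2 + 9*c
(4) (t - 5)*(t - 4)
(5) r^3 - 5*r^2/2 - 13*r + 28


(1) = g^3 + 12*g^2 + 39*g + 28
(2) = p^3 + p^2 - 2*p
(3) = c*(c - 3)^2
(4) = t^2 - 9*t + 20
(5) = (r - 4)*(r - 2)*(r + 7/2)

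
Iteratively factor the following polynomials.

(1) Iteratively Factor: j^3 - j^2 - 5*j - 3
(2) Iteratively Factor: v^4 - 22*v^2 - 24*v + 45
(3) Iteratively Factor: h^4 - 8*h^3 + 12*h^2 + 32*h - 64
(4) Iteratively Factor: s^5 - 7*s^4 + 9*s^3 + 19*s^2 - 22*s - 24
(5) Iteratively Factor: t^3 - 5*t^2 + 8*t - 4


(1) = (j + 1)*(j^2 - 2*j - 3) = (j + 1)^2*(j - 3)
(2) = (v - 5)*(v^3 + 5*v^2 + 3*v - 9) = (v - 5)*(v + 3)*(v^2 + 2*v - 3) = (v - 5)*(v - 1)*(v + 3)*(v + 3)
(3) = (h - 4)*(h^3 - 4*h^2 - 4*h + 16) = (h - 4)^2*(h^2 - 4) = (h - 4)^2*(h + 2)*(h - 2)
(4) = (s + 1)*(s^4 - 8*s^3 + 17*s^2 + 2*s - 24) = (s + 1)^2*(s^3 - 9*s^2 + 26*s - 24) = (s - 3)*(s + 1)^2*(s^2 - 6*s + 8) = (s - 4)*(s - 3)*(s + 1)^2*(s - 2)
(5) = (t - 2)*(t^2 - 3*t + 2) = (t - 2)^2*(t - 1)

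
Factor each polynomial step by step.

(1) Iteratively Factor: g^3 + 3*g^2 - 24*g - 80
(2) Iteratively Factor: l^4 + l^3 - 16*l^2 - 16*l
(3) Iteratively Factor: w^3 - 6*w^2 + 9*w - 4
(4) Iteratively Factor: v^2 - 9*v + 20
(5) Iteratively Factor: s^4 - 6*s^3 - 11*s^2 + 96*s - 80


(1) = (g + 4)*(g^2 - g - 20) = (g - 5)*(g + 4)*(g + 4)
(2) = (l - 4)*(l^3 + 5*l^2 + 4*l) = l*(l - 4)*(l^2 + 5*l + 4) = l*(l - 4)*(l + 4)*(l + 1)
(3) = (w - 4)*(w^2 - 2*w + 1) = (w - 4)*(w - 1)*(w - 1)
(4) = (v - 4)*(v - 5)
(5) = (s - 4)*(s^3 - 2*s^2 - 19*s + 20) = (s - 4)*(s + 4)*(s^2 - 6*s + 5) = (s - 5)*(s - 4)*(s + 4)*(s - 1)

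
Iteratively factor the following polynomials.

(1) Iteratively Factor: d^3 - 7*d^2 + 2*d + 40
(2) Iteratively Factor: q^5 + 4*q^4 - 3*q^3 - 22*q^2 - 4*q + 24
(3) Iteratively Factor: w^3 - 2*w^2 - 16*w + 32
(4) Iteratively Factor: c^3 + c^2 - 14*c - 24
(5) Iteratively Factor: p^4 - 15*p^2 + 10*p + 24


(1) = (d - 4)*(d^2 - 3*d - 10) = (d - 5)*(d - 4)*(d + 2)
(2) = (q + 2)*(q^4 + 2*q^3 - 7*q^2 - 8*q + 12) = (q + 2)*(q + 3)*(q^3 - q^2 - 4*q + 4) = (q - 2)*(q + 2)*(q + 3)*(q^2 + q - 2) = (q - 2)*(q - 1)*(q + 2)*(q + 3)*(q + 2)
(3) = (w - 4)*(w^2 + 2*w - 8) = (w - 4)*(w + 4)*(w - 2)
(4) = (c + 3)*(c^2 - 2*c - 8) = (c - 4)*(c + 3)*(c + 2)
(5) = (p + 1)*(p^3 - p^2 - 14*p + 24) = (p - 2)*(p + 1)*(p^2 + p - 12) = (p - 2)*(p + 1)*(p + 4)*(p - 3)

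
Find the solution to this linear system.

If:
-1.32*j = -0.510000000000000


Then:
j = 0.39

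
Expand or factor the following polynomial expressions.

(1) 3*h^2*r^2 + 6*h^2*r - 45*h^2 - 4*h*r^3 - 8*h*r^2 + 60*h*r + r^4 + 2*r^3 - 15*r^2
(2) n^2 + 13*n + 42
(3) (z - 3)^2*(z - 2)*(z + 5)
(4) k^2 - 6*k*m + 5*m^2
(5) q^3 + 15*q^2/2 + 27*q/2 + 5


(1) = (-3*h + r)*(-h + r)*(r - 3)*(r + 5)
(2) = (n + 6)*(n + 7)
(3) = z^4 - 3*z^3 - 19*z^2 + 87*z - 90
(4) = (k - 5*m)*(k - m)
(5) = (q + 1/2)*(q + 2)*(q + 5)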